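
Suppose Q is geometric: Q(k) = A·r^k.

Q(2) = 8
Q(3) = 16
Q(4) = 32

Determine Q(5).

Consecutive ratio: 16/8 = 2, and 32/16 = 2, so r = 2.
Then A·2^2 = 8 gives A = 2, and Q(k) = 2·2^k.
Q(5) = 2·2^5 = 64.

64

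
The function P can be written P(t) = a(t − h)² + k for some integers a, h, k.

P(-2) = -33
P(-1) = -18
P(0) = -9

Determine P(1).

First differences 15, 9; second difference -6 = 2a, so a = -3.
Expanding, the t-coefficient is −2ah = 6h; matching it to the data gives h = 1, and then k = -6.
So P(t) = -3(t − 1)² − 6.
P(1) = -3·0² − 6 = -6.

-6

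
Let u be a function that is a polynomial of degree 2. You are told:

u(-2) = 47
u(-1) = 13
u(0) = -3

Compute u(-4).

169

Write u(k) = ak² + bk + c; the 3 given values yield a linear system in the 3 coefficients.
Solving, u(k) = 9k² - 7k - 3.
Then u(-4) = 169.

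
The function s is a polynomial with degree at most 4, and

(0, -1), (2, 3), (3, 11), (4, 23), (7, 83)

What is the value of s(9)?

Write s(x) = ax^4 + bx³ + cx² + dx + e; the 5 given values yield a linear system in the 5 coefficients.
Solving, the top 2 coefficients vanish, and s(x) = 2x² - 2x - 1.
Then s(9) = 143.

143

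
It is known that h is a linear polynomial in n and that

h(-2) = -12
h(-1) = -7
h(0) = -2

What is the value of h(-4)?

Write h(n) = an + b; the 3 given values yield a linear system in the 2 coefficients.
Solving, h(n) = 5n - 2.
Then h(-4) = -22.

-22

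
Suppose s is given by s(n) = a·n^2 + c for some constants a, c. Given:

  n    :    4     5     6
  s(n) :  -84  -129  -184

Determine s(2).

-24

From s(4) = -84 and s(5) = -129: 16a + c = -84 and 25a + c = -129.
Subtracting: 9a = -45, so a = -5; then c = -84 − (-5)·16 = -4.
So s(n) = -5n² − 4, and s(2) = -24.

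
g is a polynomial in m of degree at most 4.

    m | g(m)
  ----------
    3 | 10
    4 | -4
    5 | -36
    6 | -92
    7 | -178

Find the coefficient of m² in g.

First differences: -14, -32, -56, -86. Second differences: -18, -24, -30. Third differences: -6, -6.
Level-3 differences are constant, so g has degree 3.
Fitting a degree-3 polynomial gives g(m) = -m³ + 3m² + 2m + 4.
The coefficient of m² is 3.

3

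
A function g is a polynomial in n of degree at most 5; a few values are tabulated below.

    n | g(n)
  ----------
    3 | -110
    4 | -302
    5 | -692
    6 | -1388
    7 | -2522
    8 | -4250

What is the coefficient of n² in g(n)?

-2

First differences: -192, -390, -696, -1134, -1728. Second differences: -198, -306, -438, -594. Third differences: -108, -132, -156. Fourth differences: -24, -24.
Level-4 differences are constant, so g has degree 4.
Fitting a degree-4 polynomial gives g(n) = -n^4 - 2n² - 3n - 2.
The coefficient of n² is -2.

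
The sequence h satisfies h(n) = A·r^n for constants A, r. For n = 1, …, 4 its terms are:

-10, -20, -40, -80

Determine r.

Consecutive ratio: -20/(-10) = 2, and -40/(-20) = 2, so r = 2.
Then A·2^1 = -10 gives A = -5, and h(n) = -5·2^n.

2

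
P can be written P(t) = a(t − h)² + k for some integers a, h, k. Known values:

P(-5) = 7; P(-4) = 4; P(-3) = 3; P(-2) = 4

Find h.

First differences -3, -1, 1; second difference 2 = 2a, so a = 1.
Expanding, the t-coefficient is −2ah = -2h; matching it to the data gives h = -3, and then k = 3.
So P(t) = 1(t + 3)² + 3.
Hence h = -3.

-3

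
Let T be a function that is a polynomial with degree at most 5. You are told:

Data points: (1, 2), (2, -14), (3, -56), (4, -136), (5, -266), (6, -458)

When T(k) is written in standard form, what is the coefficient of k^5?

First differences: -16, -42, -80, -130, -192. Second differences: -26, -38, -50, -62. Third differences: -12, -12, -12.
Level-3 differences are constant, so T has degree 3.
Fitting a degree-3 polynomial gives T(k) = -2k³ - k² + k + 4.
The coefficient of k^5 is 0.

0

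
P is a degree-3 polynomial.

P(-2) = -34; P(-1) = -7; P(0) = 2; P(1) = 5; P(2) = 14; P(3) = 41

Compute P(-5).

-343

First differences: 27, 9, 3, 9, 27. Second differences: -18, -6, 6, 18. Third differences: 12, 12, 12.
Level-3 differences are constant, so P has degree 3.
Fitting a degree-3 polynomial gives P(x) = 2x³ - 3x² + 4x + 2.
Then P(-5) = -343.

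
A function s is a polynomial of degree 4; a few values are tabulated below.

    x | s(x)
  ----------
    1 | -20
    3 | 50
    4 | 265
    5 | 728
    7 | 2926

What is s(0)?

Write s(x) = ax^4 + bx³ + cx² + dx + e; the 5 given values yield a linear system in the 5 coefficients.
Solving, s(x) = x^4 + 3x³ - 9x² - 8x - 7.
The constant term is s(0) = -7.

-7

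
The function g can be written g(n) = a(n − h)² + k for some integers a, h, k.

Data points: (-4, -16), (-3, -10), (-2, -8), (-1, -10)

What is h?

-2

First differences 6, 2, -2; second difference -4 = 2a, so a = -2.
Expanding, the n-coefficient is −2ah = 4h; matching it to the data gives h = -2, and then k = -8.
So g(n) = -2(n + 2)² − 8.
Hence h = -2.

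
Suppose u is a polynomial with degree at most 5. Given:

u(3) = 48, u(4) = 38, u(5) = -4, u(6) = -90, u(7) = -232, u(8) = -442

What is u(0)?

6

Write u(x) = ax^5 + bx^4 + cx³ + dx² + ex + p; the 6 given values yield a linear system in the 6 coefficients.
Solving, the top 2 coefficients vanish, and u(x) = -2x³ + 8x² + 8x + 6.
The constant term is u(0) = 6.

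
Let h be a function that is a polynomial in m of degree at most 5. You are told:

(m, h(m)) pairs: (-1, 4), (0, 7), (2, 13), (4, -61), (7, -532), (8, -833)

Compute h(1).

14

Write h(m) = am^5 + bm^4 + cm³ + dm² + em + p; the 6 given values yield a linear system in the 6 coefficients.
Solving, the top 2 coefficients vanish, and h(m) = -2m³ + 2m² + 7m + 7.
Then h(1) = 14.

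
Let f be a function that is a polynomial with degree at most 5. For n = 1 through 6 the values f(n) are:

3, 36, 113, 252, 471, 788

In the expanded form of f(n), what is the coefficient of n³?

3

Write f(n) = an^5 + bn^4 + cn³ + dn² + en + p; the 6 given values yield a linear system in the 6 coefficients.
Solving, the top 2 coefficients vanish, and f(n) = 3n³ + 4n² - 4.
The coefficient of n³ is 3.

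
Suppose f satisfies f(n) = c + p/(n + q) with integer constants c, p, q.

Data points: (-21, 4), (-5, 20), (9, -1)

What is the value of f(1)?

-7

(f(n) − c)(n + q) = p for each data point; the three points give a linear system in c and q, then p follows.
Solving: c = 2, q = 3, p = -36, so f(n) = 2 − 36/(n + 3).
Then f(1) = 2 − 36/4 = -7.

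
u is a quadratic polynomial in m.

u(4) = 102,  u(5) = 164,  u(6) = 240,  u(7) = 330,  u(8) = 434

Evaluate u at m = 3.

First differences: 62, 76, 90, 104. Second differences: 14, 14, 14.
Level-2 differences are constant, so u has degree 2.
Fitting a degree-2 polynomial gives u(m) = 7m² - m - 6.
Then u(3) = 54.

54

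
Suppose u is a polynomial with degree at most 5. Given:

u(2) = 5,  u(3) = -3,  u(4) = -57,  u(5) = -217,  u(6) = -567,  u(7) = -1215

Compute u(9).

Write u(k) = ak^5 + bk^4 + ck³ + dk² + ek + p; the 6 given values yield a linear system in the 6 coefficients.
Solving, the leading coefficient vanishes, and u(k) = -k^4 + 4k³ - 4k² + k + 3.
Then u(9) = -3957.

-3957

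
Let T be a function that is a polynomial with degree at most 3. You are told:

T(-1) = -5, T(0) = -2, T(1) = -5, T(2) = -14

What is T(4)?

First differences: 3, -3, -9. Second differences: -6, -6.
Level-2 differences are constant, so T has degree 2.
Fitting a degree-2 polynomial gives T(m) = -3m² - 2.
Then T(4) = -50.

-50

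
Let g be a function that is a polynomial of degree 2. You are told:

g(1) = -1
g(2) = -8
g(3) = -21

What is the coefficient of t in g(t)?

Write g(t) = at² + bt + c; the 3 given values yield a linear system in the 3 coefficients.
Solving, g(t) = -3t² + 2t.
The coefficient of t is 2.

2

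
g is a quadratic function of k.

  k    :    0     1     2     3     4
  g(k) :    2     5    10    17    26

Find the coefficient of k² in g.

First differences: 3, 5, 7, 9. Second differences: 2, 2, 2.
Level-2 differences are constant, so g has degree 2.
Fitting a degree-2 polynomial gives g(k) = k² + 2k + 2.
The coefficient of k² is 1.

1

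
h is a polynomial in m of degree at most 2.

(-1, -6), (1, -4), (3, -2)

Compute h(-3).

Write h(m) = am² + bm + c; the 3 given values yield a linear system in the 3 coefficients.
Solving, the leading coefficient vanishes, and h(m) = m - 5.
Then h(-3) = -8.

-8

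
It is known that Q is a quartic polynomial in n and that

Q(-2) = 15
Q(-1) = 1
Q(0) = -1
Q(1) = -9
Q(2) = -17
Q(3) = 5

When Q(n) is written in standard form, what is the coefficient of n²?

Write Q(n) = an^4 + bn³ + cn² + dn + e; the 6 given values yield a linear system in the 5 coefficients.
Solving, Q(n) = n^4 - n³ - 4n² - 4n - 1.
The coefficient of n² is -4.

-4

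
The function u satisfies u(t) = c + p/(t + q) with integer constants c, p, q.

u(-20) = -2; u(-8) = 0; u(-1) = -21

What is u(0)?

-12

(u(t) − c)(t + q) = p for each data point; the three points give a linear system in c and q, then p follows.
Solving: c = -3, q = 2, p = -18, so u(t) = -3 − 18/(t + 2).
Then u(0) = -3 − 18/2 = -12.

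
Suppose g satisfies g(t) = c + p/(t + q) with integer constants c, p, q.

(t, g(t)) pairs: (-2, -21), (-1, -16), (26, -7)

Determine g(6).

(g(t) − c)(t + q) = p for each data point; the three points give a linear system in c and q, then p follows.
Solving: c = -6, q = 4, p = -30, so g(t) = -6 − 30/(t + 4).
Then g(6) = -6 − 30/10 = -9.

-9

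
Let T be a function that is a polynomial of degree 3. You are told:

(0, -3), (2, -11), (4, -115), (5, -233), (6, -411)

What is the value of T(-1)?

Write T(n) = an³ + bn² + cn + d; the 5 given values yield a linear system in the 4 coefficients.
Solving, T(n) = -2n³ + 4n - 3.
Then T(-1) = -5.

-5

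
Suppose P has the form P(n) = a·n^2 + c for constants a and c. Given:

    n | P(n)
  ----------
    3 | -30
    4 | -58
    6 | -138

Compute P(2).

From P(3) = -30 and P(4) = -58: 9a + c = -30 and 16a + c = -58.
Subtracting: 7a = -28, so a = -4; then c = -30 − (-4)·9 = 6.
So P(n) = -4n² + 6, and P(2) = -10.

-10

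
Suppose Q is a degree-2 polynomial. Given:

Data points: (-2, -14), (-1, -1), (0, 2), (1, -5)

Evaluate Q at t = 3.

First differences: 13, 3, -7. Second differences: -10, -10.
Level-2 differences are constant, so Q has degree 2.
Fitting a degree-2 polynomial gives Q(t) = -5t² - 2t + 2.
Then Q(3) = -49.

-49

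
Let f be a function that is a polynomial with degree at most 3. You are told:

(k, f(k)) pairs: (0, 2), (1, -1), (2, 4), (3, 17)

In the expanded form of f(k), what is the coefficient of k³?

First differences: -3, 5, 13. Second differences: 8, 8.
Level-2 differences are constant, so f has degree 2.
Fitting a degree-2 polynomial gives f(k) = 4k² - 7k + 2.
The coefficient of k³ is 0.

0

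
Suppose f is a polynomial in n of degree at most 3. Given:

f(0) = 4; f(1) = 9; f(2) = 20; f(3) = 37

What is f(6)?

124

First differences: 5, 11, 17. Second differences: 6, 6.
Level-2 differences are constant, so f has degree 2.
Fitting a degree-2 polynomial gives f(n) = 3n² + 2n + 4.
Then f(6) = 124.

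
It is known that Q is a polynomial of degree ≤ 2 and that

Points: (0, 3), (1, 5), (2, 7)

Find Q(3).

9

First differences: 2, 2.
Level-1 differences are constant, so Q has degree 1.
Fitting a degree-1 polynomial gives Q(m) = 2m + 3.
Then Q(3) = 9.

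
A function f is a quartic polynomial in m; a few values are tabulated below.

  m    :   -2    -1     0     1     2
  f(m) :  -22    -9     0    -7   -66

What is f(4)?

-604

Write f(m) = am^4 + bm³ + cm² + dm + e; the 5 given values yield a linear system in the 5 coefficients.
Solving, f(m) = -m^4 - 4m³ - 7m² + 5m.
Then f(4) = -604.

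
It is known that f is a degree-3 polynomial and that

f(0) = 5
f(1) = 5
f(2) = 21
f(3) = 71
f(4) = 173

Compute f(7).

First differences: 0, 16, 50, 102. Second differences: 16, 34, 52. Third differences: 18, 18.
Level-3 differences are constant, so f has degree 3.
Fitting a degree-3 polynomial gives f(t) = 3t³ - t² - 2t + 5.
Then f(7) = 971.

971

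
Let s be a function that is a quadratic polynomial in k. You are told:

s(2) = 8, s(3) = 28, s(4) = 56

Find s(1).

Write s(k) = ak² + bk + c; the 3 given values yield a linear system in the 3 coefficients.
Solving, s(k) = 4k² - 8.
Then s(1) = -4.

-4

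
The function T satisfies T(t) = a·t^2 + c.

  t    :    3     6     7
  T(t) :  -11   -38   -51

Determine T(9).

From T(3) = -11 and T(6) = -38: 9a + c = -11 and 36a + c = -38.
Subtracting: 27a = -27, so a = -1; then c = -11 − (-1)·9 = -2.
So T(t) = -1t² − 2, and T(9) = -83.

-83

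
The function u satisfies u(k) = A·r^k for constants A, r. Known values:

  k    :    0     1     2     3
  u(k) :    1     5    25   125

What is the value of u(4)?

625

Consecutive ratio: 5/1 = 5, and 25/5 = 5, so r = 5.
Then A·5^0 = 1 gives A = 1, and u(k) = 1·5^k.
u(4) = 1·5^4 = 625.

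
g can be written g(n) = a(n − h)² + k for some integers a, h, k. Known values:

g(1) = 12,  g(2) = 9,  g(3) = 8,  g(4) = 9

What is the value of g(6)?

17

First differences -3, -1, 1; second difference 2 = 2a, so a = 1.
Expanding, the n-coefficient is −2ah = -2h; matching it to the data gives h = 3, and then k = 8.
So g(n) = 1(n − 3)² + 8.
g(6) = 1·3² + 8 = 17.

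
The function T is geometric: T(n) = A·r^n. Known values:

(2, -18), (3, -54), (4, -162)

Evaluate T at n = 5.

-486

Consecutive ratio: -54/(-18) = 3, and -162/(-54) = 3, so r = 3.
Then A·3^2 = -18 gives A = -2, and T(n) = -2·3^n.
T(5) = -2·3^5 = -486.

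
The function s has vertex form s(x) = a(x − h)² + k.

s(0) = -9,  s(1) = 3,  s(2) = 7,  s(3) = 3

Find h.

2

First differences 12, 4, -4; second difference -8 = 2a, so a = -4.
Expanding, the x-coefficient is −2ah = 8h; matching it to the data gives h = 2, and then k = 7.
So s(x) = -4(x − 2)² + 7.
Hence h = 2.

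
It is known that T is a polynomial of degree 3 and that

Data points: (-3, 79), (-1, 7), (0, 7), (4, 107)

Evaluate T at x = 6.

133

Write T(x) = ax³ + bx² + cx + d; the 4 given values yield a linear system in the 4 coefficients.
Solving, T(x) = -x³ + 8x² + 9x + 7.
Then T(6) = 133.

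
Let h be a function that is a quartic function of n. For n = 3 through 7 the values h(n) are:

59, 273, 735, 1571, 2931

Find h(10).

12015

Write h(n) = an^4 + bn³ + cn² + dn + e; the 5 given values yield a linear system in the 5 coefficients.
Solving, h(n) = n^4 + 3n³ - 9n² - 9n + 5.
Then h(10) = 12015.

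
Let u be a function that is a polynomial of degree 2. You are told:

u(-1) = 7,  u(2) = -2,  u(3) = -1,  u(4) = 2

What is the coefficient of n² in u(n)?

1

Write u(n) = an² + bn + c; the 4 given values yield a linear system in the 3 coefficients.
Solving, u(n) = n² - 4n + 2.
The coefficient of n² is 1.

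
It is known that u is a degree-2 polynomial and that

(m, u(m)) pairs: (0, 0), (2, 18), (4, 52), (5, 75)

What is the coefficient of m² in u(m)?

Write u(m) = am² + bm + c; the 4 given values yield a linear system in the 3 coefficients.
Solving, u(m) = 2m² + 5m.
The coefficient of m² is 2.

2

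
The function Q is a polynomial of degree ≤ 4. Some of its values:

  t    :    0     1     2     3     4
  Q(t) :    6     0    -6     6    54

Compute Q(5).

First differences: -6, -6, 12, 48. Second differences: 0, 18, 36. Third differences: 18, 18.
Level-3 differences are constant, so Q has degree 3.
Extending the table by one column gives the next first difference 102, so Q(5) = 54 + 102 = 156.

156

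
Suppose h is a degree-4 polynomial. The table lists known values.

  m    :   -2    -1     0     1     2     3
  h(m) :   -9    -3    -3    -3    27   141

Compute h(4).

First differences: 6, 0, 0, 30, 114. Second differences: -6, 0, 30, 84. Third differences: 6, 30, 54. Fourth differences: 24, 24.
Level-4 differences are constant, so h has degree 4.
Fitting a degree-4 polynomial gives h(m) = m^4 + 3m³ - m² - 3m - 3.
Then h(4) = 417.

417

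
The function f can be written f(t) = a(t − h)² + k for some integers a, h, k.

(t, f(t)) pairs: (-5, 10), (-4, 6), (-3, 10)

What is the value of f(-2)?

22

First differences -4, 4; second difference 8 = 2a, so a = 4.
Expanding, the t-coefficient is −2ah = -8h; matching it to the data gives h = -4, and then k = 6.
So f(t) = 4(t + 4)² + 6.
f(-2) = 4·2² + 6 = 22.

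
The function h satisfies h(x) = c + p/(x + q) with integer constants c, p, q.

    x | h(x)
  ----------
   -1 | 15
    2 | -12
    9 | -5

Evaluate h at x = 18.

(h(x) − c)(x + q) = p for each data point; the three points give a linear system in c and q, then p follows.
Solving: c = -3, q = 0, p = -18, so h(x) = -3 − 18/(x + 0).
Then h(18) = -3 − 18/18 = -4.

-4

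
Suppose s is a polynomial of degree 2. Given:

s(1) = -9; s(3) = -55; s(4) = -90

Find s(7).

Write s(n) = an² + bn + c; the 3 given values yield a linear system in the 3 coefficients.
Solving, s(n) = -4n² - 7n + 2.
Then s(7) = -243.

-243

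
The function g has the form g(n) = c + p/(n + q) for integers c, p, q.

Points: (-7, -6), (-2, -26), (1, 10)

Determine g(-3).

-14

(g(n) − c)(n + q) = p for each data point; the three points give a linear system in c and q, then p follows.
Solving: c = -2, q = 1, p = 24, so g(n) = -2 + 24/(n + 1).
Then g(-3) = -2 + 24/(-2) = -14.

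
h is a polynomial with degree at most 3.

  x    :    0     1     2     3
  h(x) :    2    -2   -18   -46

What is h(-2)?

First differences: -4, -16, -28. Second differences: -12, -12.
Level-2 differences are constant, so h has degree 2.
Fitting a degree-2 polynomial gives h(x) = -6x² + 2x + 2.
Then h(-2) = -26.

-26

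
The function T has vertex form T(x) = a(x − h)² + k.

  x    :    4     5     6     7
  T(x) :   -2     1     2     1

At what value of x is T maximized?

6

First differences 3, 1, -1; second difference -2 = 2a, so a = -1.
Expanding, the x-coefficient is −2ah = 2h; matching it to the data gives h = 6, and then k = 2.
So T(x) = -1(x − 6)² + 2.
Hence h = 6.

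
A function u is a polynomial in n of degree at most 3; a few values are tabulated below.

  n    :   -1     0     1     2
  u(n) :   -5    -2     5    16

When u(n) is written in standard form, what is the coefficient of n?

First differences: 3, 7, 11. Second differences: 4, 4.
Level-2 differences are constant, so u has degree 2.
Fitting a degree-2 polynomial gives u(n) = 2n² + 5n - 2.
The coefficient of n is 5.

5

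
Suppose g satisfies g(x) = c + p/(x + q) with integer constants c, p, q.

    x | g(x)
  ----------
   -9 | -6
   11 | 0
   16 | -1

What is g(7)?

2

(g(x) − c)(x + q) = p for each data point; the three points give a linear system in c and q, then p follows.
Solving: c = -3, q = -1, p = 30, so g(x) = -3 + 30/(x − 1).
Then g(7) = -3 + 30/6 = 2.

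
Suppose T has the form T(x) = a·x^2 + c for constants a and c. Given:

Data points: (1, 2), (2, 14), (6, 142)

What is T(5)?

From T(1) = 2 and T(2) = 14: 1a + c = 2 and 4a + c = 14.
Subtracting: 3a = 12, so a = 4; then c = 2 − 4·1 = -2.
So T(x) = 4x² − 2, and T(5) = 98.

98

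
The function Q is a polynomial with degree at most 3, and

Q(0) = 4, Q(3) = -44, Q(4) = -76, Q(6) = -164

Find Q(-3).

-20

Write Q(n) = an³ + bn² + cn + d; the 4 given values yield a linear system in the 4 coefficients.
Solving, the leading coefficient vanishes, and Q(n) = -4n² - 4n + 4.
Then Q(-3) = -20.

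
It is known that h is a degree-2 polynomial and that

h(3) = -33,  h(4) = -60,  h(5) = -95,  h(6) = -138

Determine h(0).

Write h(k) = ak² + bk + c; the 4 given values yield a linear system in the 3 coefficients.
Solving, h(k) = -4k² + k.
Then h(0) = 0.

0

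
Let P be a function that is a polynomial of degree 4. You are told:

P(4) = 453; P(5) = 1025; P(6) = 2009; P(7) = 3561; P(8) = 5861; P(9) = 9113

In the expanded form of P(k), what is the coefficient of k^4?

1

Write P(k) = ak^4 + bk³ + ck² + dk + e; the 6 given values yield a linear system in the 5 coefficients.
Solving, P(k) = k^4 + 4k³ - 5k² + 4k + 5.
The coefficient of k^4 is 1.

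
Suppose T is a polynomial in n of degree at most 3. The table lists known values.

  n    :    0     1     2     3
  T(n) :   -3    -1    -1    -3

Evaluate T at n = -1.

First differences: 2, 0, -2. Second differences: -2, -2.
Level-2 differences are constant, so T has degree 2.
Fitting a degree-2 polynomial gives T(n) = -n² + 3n - 3.
Then T(-1) = -7.

-7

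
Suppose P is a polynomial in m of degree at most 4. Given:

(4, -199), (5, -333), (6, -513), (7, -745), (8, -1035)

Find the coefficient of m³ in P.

-1

First differences: -134, -180, -232, -290. Second differences: -46, -52, -58. Third differences: -6, -6.
Level-3 differences are constant, so P has degree 3.
Fitting a degree-3 polynomial gives P(m) = -m³ - 8m² - m - 3.
The coefficient of m³ is -1.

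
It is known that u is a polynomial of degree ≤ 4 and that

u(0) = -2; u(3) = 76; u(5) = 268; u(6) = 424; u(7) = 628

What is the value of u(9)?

1204

Write u(m) = am^4 + bm³ + cm² + dm + e; the 5 given values yield a linear system in the 5 coefficients.
Solving, the leading coefficient vanishes, and u(m) = m³ + 6m² - m - 2.
Then u(9) = 1204.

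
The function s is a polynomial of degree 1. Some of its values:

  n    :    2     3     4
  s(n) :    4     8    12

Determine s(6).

20

Write s(n) = an + b; the 3 given values yield a linear system in the 2 coefficients.
Solving, s(n) = 4n - 4.
Then s(6) = 20.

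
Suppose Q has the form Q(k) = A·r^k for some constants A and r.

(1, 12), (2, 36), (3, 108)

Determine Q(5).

972

Consecutive ratio: 36/12 = 3, and 108/36 = 3, so r = 3.
Then A·3^1 = 12 gives A = 4, and Q(k) = 4·3^k.
Q(5) = 4·3^5 = 972.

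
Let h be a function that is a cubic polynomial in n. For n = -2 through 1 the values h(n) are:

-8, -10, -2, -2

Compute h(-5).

238

Write h(n) = an³ + bn² + cn + d; the 4 given values yield a linear system in the 4 coefficients.
Solving, h(n) = -3n³ - 4n² + 7n - 2.
Then h(-5) = 238.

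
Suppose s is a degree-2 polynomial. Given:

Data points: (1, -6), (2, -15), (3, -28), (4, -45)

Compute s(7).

-120

Write s(k) = ak² + bk + c; the 4 given values yield a linear system in the 3 coefficients.
Solving, s(k) = -2k² - 3k - 1.
Then s(7) = -120.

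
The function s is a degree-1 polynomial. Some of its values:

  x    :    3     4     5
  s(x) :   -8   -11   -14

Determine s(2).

First differences: -3, -3.
Level-1 differences are constant, so s has degree 1.
Fitting a degree-1 polynomial gives s(x) = -3x + 1.
Then s(2) = -5.

-5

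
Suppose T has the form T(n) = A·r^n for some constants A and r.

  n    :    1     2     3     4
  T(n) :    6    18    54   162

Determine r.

3

Consecutive ratio: 18/6 = 3, and 54/18 = 3, so r = 3.
Then A·3^1 = 6 gives A = 2, and T(n) = 2·3^n.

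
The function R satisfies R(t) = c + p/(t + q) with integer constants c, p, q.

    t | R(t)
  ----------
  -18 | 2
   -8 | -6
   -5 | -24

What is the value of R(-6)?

(R(t) − c)(t + q) = p for each data point; the three points give a linear system in c and q, then p follows.
Solving: c = 6, q = 3, p = 60, so R(t) = 6 + 60/(t + 3).
Then R(-6) = 6 + 60/(-3) = -14.

-14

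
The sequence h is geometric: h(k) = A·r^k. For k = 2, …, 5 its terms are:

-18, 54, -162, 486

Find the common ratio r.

Consecutive ratio: 54/(-18) = -3, and -162/54 = -3, so r = -3.
Then A·(-3)^2 = -18 gives A = -2, and h(k) = -2·(-3)^k.

-3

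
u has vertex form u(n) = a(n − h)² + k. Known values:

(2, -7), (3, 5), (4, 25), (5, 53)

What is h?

1

First differences 12, 20, 28; second difference 8 = 2a, so a = 4.
Expanding, the n-coefficient is −2ah = -8h; matching it to the data gives h = 1, and then k = -11.
So u(n) = 4(n − 1)² − 11.
Hence h = 1.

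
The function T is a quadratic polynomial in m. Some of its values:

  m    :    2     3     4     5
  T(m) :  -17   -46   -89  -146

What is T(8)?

-401

First differences: -29, -43, -57. Second differences: -14, -14.
Level-2 differences are constant, so T has degree 2.
Fitting a degree-2 polynomial gives T(m) = -7m² + 6m - 1.
Then T(8) = -401.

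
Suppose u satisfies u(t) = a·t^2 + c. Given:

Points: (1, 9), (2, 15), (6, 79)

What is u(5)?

From u(1) = 9 and u(2) = 15: 1a + c = 9 and 4a + c = 15.
Subtracting: 3a = 6, so a = 2; then c = 9 − 2·1 = 7.
So u(t) = 2t² + 7, and u(5) = 57.

57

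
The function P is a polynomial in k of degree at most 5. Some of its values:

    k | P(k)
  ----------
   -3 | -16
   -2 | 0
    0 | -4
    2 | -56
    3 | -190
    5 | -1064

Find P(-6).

Write P(k) = ak^5 + bk^4 + ck³ + dk² + ek + p; the 6 given values yield a linear system in the 6 coefficients.
Solving, the leading coefficient vanishes, and P(k) = -k^4 - 3k³ - 2k² - 2k - 4.
Then P(-6) = -712.

-712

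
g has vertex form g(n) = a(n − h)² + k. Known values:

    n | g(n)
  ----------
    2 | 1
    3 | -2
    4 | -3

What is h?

4

First differences -3, -1; second difference 2 = 2a, so a = 1.
Expanding, the n-coefficient is −2ah = -2h; matching it to the data gives h = 4, and then k = -3.
So g(n) = 1(n − 4)² − 3.
Hence h = 4.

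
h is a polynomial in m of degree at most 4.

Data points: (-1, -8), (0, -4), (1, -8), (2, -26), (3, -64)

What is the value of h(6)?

First differences: 4, -4, -18, -38. Second differences: -8, -14, -20. Third differences: -6, -6.
Level-3 differences are constant, so h has degree 3.
Fitting a degree-3 polynomial gives h(m) = -m³ - 4m² + m - 4.
Then h(6) = -358.

-358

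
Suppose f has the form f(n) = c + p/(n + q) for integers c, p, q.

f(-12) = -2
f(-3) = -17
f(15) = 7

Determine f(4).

(f(n) − c)(n + q) = p for each data point; the three points give a linear system in c and q, then p follows.
Solving: c = 3, q = 0, p = 60, so f(n) = 3 + 60/(n + 0).
Then f(4) = 3 + 60/4 = 18.

18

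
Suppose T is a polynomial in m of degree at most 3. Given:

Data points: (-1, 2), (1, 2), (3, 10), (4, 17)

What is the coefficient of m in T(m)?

Write T(m) = am³ + bm² + cm + d; the 4 given values yield a linear system in the 4 coefficients.
Solving, the leading coefficient vanishes, and T(m) = m² + 1.
The coefficient of m is 0.

0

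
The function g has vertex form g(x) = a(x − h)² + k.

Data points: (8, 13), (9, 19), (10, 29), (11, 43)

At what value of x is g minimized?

7

First differences 6, 10, 14; second difference 4 = 2a, so a = 2.
Expanding, the x-coefficient is −2ah = -4h; matching it to the data gives h = 7, and then k = 11.
So g(x) = 2(x − 7)² + 11.
Hence h = 7.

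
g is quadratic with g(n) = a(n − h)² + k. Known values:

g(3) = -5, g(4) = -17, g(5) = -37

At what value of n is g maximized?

2

First differences -12, -20; second difference -8 = 2a, so a = -4.
Expanding, the n-coefficient is −2ah = 8h; matching it to the data gives h = 2, and then k = -1.
So g(n) = -4(n − 2)² − 1.
Hence h = 2.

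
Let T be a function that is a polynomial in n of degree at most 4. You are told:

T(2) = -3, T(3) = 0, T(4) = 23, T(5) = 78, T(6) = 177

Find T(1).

First differences: 3, 23, 55, 99. Second differences: 20, 32, 44. Third differences: 12, 12.
Level-3 differences are constant, so T has degree 3.
Fitting a degree-3 polynomial gives T(n) = 2n³ - 8n² + 5n + 3.
Then T(1) = 2.

2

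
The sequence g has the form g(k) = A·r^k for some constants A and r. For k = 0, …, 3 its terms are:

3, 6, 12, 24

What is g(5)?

96

Consecutive ratio: 6/3 = 2, and 12/6 = 2, so r = 2.
Then A·2^0 = 3 gives A = 3, and g(k) = 3·2^k.
g(5) = 3·2^5 = 96.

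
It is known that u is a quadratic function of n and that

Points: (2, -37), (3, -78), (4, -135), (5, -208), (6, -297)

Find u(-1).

First differences: -41, -57, -73, -89. Second differences: -16, -16, -16.
Level-2 differences are constant, so u has degree 2.
Fitting a degree-2 polynomial gives u(n) = -8n² - n - 3.
Then u(-1) = -10.

-10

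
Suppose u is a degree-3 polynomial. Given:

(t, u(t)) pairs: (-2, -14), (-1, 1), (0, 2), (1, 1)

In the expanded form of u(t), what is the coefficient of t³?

2

Write u(t) = at³ + bt² + ct + d; the 4 given values yield a linear system in the 4 coefficients.
Solving, u(t) = 2t³ - t² - 2t + 2.
The coefficient of t³ is 2.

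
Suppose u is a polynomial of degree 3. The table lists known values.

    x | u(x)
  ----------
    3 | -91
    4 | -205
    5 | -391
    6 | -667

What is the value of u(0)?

-1

Write u(x) = ax³ + bx² + cx + d; the 4 given values yield a linear system in the 4 coefficients.
Solving, u(x) = -3x³ - 3x - 1.
Then u(0) = -1.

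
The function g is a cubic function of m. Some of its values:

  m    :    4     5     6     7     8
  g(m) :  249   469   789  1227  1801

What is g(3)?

First differences: 220, 320, 438, 574. Second differences: 100, 118, 136. Third differences: 18, 18.
Level-3 differences are constant, so g has degree 3.
Fitting a degree-3 polynomial gives g(m) = 3m³ + 5m² - 8m + 9.
Then g(3) = 111.

111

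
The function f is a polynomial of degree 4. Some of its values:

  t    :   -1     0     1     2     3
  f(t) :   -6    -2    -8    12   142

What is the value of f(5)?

Write f(t) = at^4 + bt³ + ct² + dt + e; the 5 given values yield a linear system in the 5 coefficients.
Solving, f(t) = 2t^4 + 2t³ - 7t² - 3t - 2.
Then f(5) = 1308.

1308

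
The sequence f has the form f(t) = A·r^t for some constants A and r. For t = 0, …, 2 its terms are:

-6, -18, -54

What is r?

3

Consecutive ratio: -18/(-6) = 3, and -54/(-18) = 3, so r = 3.
Then A·3^0 = -6 gives A = -6, and f(t) = -6·3^t.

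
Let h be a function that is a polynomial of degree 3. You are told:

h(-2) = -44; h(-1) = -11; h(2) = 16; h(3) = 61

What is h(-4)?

Write h(n) = an³ + bn² + cn + d; the 4 given values yield a linear system in the 4 coefficients.
Solving, h(n) = 3n³ - 3n² + 3n - 2.
Then h(-4) = -254.

-254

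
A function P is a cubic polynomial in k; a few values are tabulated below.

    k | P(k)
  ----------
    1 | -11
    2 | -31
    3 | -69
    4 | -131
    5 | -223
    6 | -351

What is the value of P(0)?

-3

Write P(k) = ak³ + bk² + ck + d; the 6 given values yield a linear system in the 4 coefficients.
Solving, P(k) = -k³ - 3k² - 4k - 3.
Then P(0) = -3.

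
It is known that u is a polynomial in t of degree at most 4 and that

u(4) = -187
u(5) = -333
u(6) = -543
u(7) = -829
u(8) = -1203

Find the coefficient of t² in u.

-2

Write u(t) = at^4 + bt³ + ct² + dt + e; the 5 given values yield a linear system in the 5 coefficients.
Solving, the leading coefficient vanishes, and u(t) = -2t³ - 2t² - 6t - 3.
The coefficient of t² is -2.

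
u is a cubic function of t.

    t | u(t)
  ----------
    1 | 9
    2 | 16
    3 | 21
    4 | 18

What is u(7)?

-99

Write u(t) = at³ + bt² + ct + d; the 4 given values yield a linear system in the 4 coefficients.
Solving, u(t) = -t³ + 5t² - t + 6.
Then u(7) = -99.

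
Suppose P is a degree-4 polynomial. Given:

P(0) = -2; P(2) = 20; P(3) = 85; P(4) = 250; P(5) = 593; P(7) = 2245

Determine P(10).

Write P(m) = am^4 + bm³ + cm² + dm + e; the 6 given values yield a linear system in the 5 coefficients.
Solving, P(m) = m^4 - m³ + 4m² - m - 2.
Then P(10) = 9388.

9388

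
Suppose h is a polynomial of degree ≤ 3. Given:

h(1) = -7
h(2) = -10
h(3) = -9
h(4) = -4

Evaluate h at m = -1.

First differences: -3, 1, 5. Second differences: 4, 4.
Level-2 differences are constant, so h has degree 2.
Fitting a degree-2 polynomial gives h(m) = 2m² - 9m.
Then h(-1) = 11.

11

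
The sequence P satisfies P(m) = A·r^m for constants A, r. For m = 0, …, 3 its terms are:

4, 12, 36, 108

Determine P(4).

324

Consecutive ratio: 12/4 = 3, and 36/12 = 3, so r = 3.
Then A·3^0 = 4 gives A = 4, and P(m) = 4·3^m.
P(4) = 4·3^4 = 324.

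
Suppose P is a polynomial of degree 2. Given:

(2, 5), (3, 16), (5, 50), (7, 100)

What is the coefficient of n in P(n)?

Write P(n) = an² + bn + c; the 4 given values yield a linear system in the 3 coefficients.
Solving, P(n) = 2n² + n - 5.
The coefficient of n is 1.

1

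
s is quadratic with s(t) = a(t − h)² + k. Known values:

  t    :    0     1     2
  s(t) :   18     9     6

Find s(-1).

First differences -9, -3; second difference 6 = 2a, so a = 3.
Expanding, the t-coefficient is −2ah = -6h; matching it to the data gives h = 2, and then k = 6.
So s(t) = 3(t − 2)² + 6.
s(-1) = 3·(-3)² + 6 = 33.

33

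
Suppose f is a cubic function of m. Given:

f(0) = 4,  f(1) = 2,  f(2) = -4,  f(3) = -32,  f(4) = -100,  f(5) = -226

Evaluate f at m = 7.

Write f(m) = am³ + bm² + cm + d; the 6 given values yield a linear system in the 4 coefficients.
Solving, f(m) = -3m³ + 7m² - 6m + 4.
Then f(7) = -724.

-724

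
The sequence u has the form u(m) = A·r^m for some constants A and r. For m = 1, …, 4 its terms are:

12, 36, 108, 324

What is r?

3

Consecutive ratio: 36/12 = 3, and 108/36 = 3, so r = 3.
Then A·3^1 = 12 gives A = 4, and u(m) = 4·3^m.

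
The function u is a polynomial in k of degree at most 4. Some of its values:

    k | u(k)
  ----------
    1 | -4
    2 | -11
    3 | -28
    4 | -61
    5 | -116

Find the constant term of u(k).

-1

First differences: -7, -17, -33, -55. Second differences: -10, -16, -22. Third differences: -6, -6.
Level-3 differences are constant, so u has degree 3.
Fitting a degree-3 polynomial gives u(k) = -k³ + k² - 3k - 1.
The constant term is u(0) = -1.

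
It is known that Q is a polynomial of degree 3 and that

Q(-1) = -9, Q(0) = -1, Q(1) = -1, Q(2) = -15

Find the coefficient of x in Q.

Write Q(x) = ax³ + bx² + cx + d; the 4 given values yield a linear system in the 4 coefficients.
Solving, Q(x) = -x³ - 4x² + 5x - 1.
The coefficient of x is 5.

5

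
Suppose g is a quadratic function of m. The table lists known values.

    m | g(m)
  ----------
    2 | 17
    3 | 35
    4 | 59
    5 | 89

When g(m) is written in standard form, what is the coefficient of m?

Write g(m) = am² + bm + c; the 4 given values yield a linear system in the 3 coefficients.
Solving, g(m) = 3m² + 3m - 1.
The coefficient of m is 3.

3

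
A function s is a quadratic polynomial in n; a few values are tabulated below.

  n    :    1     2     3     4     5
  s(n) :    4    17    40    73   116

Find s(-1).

8

First differences: 13, 23, 33, 43. Second differences: 10, 10, 10.
Level-2 differences are constant, so s has degree 2.
Fitting a degree-2 polynomial gives s(n) = 5n² - 2n + 1.
Then s(-1) = 8.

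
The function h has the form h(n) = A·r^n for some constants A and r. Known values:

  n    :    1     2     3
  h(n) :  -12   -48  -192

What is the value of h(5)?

Consecutive ratio: -48/(-12) = 4, and -192/(-48) = 4, so r = 4.
Then A·4^1 = -12 gives A = -3, and h(n) = -3·4^n.
h(5) = -3·4^5 = -3072.

-3072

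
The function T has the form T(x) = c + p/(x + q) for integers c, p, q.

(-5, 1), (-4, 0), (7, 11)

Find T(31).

(T(x) − c)(x + q) = p for each data point; the three points give a linear system in c and q, then p follows.
Solving: c = 6, q = -1, p = 30, so T(x) = 6 + 30/(x − 1).
Then T(31) = 6 + 30/30 = 7.

7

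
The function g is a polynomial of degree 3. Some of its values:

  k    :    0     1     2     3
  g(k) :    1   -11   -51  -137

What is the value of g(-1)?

Write g(k) = ak³ + bk² + ck + d; the 4 given values yield a linear system in the 4 coefficients.
Solving, g(k) = -3k³ - 5k² - 4k + 1.
Then g(-1) = 3.

3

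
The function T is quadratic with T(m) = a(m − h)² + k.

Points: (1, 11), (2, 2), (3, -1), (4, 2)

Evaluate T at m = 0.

26

First differences -9, -3, 3; second difference 6 = 2a, so a = 3.
Expanding, the m-coefficient is −2ah = -6h; matching it to the data gives h = 3, and then k = -1.
So T(m) = 3(m − 3)² − 1.
T(0) = 3·(-3)² − 1 = 26.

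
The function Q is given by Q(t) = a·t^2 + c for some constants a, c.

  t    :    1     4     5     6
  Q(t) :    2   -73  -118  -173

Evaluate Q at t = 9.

From Q(1) = 2 and Q(4) = -73: 1a + c = 2 and 16a + c = -73.
Subtracting: 15a = -75, so a = -5; then c = 2 − (-5)·1 = 7.
So Q(t) = -5t² + 7, and Q(9) = -398.

-398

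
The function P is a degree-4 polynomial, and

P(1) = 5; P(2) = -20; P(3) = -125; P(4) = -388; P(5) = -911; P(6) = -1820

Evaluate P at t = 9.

First differences: -25, -105, -263, -523, -909. Second differences: -80, -158, -260, -386. Third differences: -78, -102, -126. Fourth differences: -24, -24.
Level-4 differences are constant, so P has degree 4.
Fitting a degree-4 polynomial gives P(t) = -t^4 - 3t³ + 3t² + 2t + 4.
Then P(9) = -8483.

-8483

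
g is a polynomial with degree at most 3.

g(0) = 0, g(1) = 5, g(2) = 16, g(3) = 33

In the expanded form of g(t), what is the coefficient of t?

2

First differences: 5, 11, 17. Second differences: 6, 6.
Level-2 differences are constant, so g has degree 2.
Fitting a degree-2 polynomial gives g(t) = 3t² + 2t.
The coefficient of t is 2.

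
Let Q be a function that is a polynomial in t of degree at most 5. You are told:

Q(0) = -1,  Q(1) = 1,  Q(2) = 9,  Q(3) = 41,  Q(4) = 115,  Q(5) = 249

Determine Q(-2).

-59

Write Q(t) = at^5 + bt^4 + ct³ + dt² + et + p; the 6 given values yield a linear system in the 6 coefficients.
Solving, the top 2 coefficients vanish, and Q(t) = 3t³ - 6t² + 5t - 1.
Then Q(-2) = -59.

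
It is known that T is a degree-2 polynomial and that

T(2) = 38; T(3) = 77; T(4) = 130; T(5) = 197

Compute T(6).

First differences: 39, 53, 67. Second differences: 14, 14.
Level-2 differences are constant, so T has degree 2.
Fitting a degree-2 polynomial gives T(x) = 7x² + 4x + 2.
Then T(6) = 278.

278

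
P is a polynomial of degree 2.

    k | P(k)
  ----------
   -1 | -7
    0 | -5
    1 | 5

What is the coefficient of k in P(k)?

Write P(k) = ak² + bk + c; the 3 given values yield a linear system in the 3 coefficients.
Solving, P(k) = 4k² + 6k - 5.
The coefficient of k is 6.

6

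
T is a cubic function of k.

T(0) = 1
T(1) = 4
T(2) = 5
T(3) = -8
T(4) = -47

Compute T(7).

First differences: 3, 1, -13, -39. Second differences: -2, -14, -26. Third differences: -12, -12.
Level-3 differences are constant, so T has degree 3.
Fitting a degree-3 polynomial gives T(k) = -2k³ + 5k² + 1.
Then T(7) = -440.

-440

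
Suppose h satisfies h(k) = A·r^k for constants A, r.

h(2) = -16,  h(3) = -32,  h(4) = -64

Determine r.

Consecutive ratio: -32/(-16) = 2, and -64/(-32) = 2, so r = 2.
Then A·2^2 = -16 gives A = -4, and h(k) = -4·2^k.

2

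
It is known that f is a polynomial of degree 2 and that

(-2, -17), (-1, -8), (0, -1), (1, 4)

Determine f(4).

7

First differences: 9, 7, 5. Second differences: -2, -2.
Level-2 differences are constant, so f has degree 2.
Fitting a degree-2 polynomial gives f(m) = -m² + 6m - 1.
Then f(4) = 7.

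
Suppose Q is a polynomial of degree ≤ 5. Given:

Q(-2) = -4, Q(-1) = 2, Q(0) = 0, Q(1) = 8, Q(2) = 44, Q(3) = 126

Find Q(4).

272

Write Q(x) = ax^5 + bx^4 + cx³ + dx² + ex + p; the 6 given values yield a linear system in the 6 coefficients.
Solving, the top 2 coefficients vanish, and Q(x) = 3x³ + 5x².
Then Q(4) = 272.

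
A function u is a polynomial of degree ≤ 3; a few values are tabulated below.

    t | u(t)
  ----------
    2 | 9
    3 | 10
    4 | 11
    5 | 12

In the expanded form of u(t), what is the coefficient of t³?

0

First differences: 1, 1, 1.
Level-1 differences are constant, so u has degree 1.
Fitting a degree-1 polynomial gives u(t) = t + 7.
The coefficient of t³ is 0.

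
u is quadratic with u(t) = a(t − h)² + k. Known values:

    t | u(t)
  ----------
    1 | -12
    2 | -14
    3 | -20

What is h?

First differences -2, -6; second difference -4 = 2a, so a = -2.
Expanding, the t-coefficient is −2ah = 4h; matching it to the data gives h = 1, and then k = -12.
So u(t) = -2(t − 1)² − 12.
Hence h = 1.

1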